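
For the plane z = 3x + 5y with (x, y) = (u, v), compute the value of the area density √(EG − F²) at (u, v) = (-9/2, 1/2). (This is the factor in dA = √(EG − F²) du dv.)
√(EG − F²)|_{(-9/2, 1/2)} = sqrt(35)

E = 10, F = 15, G = 26, so EG − F² = 35. Taking the positive square root: √(EG − F²) = sqrt(35). At (u, v) = (-9/2, 1/2): sqrt(35).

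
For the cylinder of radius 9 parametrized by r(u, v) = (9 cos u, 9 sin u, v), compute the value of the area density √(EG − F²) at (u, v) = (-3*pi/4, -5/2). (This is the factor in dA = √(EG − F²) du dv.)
√(EG − F²)|_{(-3*pi/4, -5/2)} = 9

E = 81, F = 0, G = 1, so EG − F² = 81. Taking the positive square root: √(EG − F²) = 9. At (u, v) = (-3*pi/4, -5/2): 9.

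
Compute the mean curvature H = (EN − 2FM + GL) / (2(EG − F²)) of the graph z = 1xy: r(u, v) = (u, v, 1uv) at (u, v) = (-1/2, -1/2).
H = -sqrt(6)/18

With E = v^2 + 1, F = u*v, G = u^2 + 1, L = 0, M = 1/sqrt(u^2 + v^2 + 1), N = 0, assemble
  H = (EN − 2FM + GL) / (2(EG − F²)) = -u*v/(u^2 + v^2 + 1)^(3/2).
At (u, v) = (-1/2, -1/2): H = -sqrt(6)/18.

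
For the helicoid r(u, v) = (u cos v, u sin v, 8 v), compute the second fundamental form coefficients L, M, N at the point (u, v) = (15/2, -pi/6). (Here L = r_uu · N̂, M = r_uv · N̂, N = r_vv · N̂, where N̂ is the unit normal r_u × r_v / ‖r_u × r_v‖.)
L = 0;  M = -16*sqrt(481)/481;  N = 0

Compute the unit normal N̂(u, v) = (8*sin(v)/sqrt(u^2 + 64), -8*cos(v)/sqrt(u^2 + 64), u/sqrt(u^2 + 64)), and the second partials r_uu, r_uv, r_vv. Take dot products:
  L(u, v) = r_uu · N̂ = 0,
  M(u, v) = r_uv · N̂ = -8/sqrt(u^2 + 64),
  N(u, v) = r_vv · N̂ = 0.
Evaluating at (u, v) = (15/2, -pi/6):
  L = 0, M = -16*sqrt(481)/481, N = 0.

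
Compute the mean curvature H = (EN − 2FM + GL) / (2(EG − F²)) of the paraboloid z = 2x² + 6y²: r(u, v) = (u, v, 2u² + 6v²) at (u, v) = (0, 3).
H = 2600*sqrt(1297)/1682209

With E = 16*u^2 + 1, F = 48*u*v, G = 144*v^2 + 1, L = 4/sqrt(16*u^2 + 144*v^2 + 1), M = 0, N = 12/sqrt(16*u^2 + 144*v^2 + 1), assemble
  H = (EN − 2FM + GL) / (2(EG − F²)) = 8*(12*u^2 + 36*v^2 + 1)/(16*u^2 + 144*v^2 + 1)^(3/2).
At (u, v) = (0, 3): H = 2600*sqrt(1297)/1682209.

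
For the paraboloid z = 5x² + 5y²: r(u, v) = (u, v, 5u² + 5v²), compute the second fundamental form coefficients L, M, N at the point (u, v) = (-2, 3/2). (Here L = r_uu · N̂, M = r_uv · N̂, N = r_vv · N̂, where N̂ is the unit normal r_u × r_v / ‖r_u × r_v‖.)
L = 5*sqrt(626)/313;  M = 0;  N = 5*sqrt(626)/313

Compute the unit normal N̂(u, v) = (-10*u/sqrt(100*u^2 + 100*v^2 + 1), -10*v/sqrt(100*u^2 + 100*v^2 + 1), 1/sqrt(100*u^2 + 100*v^2 + 1)), and the second partials r_uu, r_uv, r_vv. Take dot products:
  L(u, v) = r_uu · N̂ = 10/sqrt(100*u^2 + 100*v^2 + 1),
  M(u, v) = r_uv · N̂ = 0,
  N(u, v) = r_vv · N̂ = 10/sqrt(100*u^2 + 100*v^2 + 1).
Evaluating at (u, v) = (-2, 3/2):
  L = 5*sqrt(626)/313, M = 0, N = 5*sqrt(626)/313.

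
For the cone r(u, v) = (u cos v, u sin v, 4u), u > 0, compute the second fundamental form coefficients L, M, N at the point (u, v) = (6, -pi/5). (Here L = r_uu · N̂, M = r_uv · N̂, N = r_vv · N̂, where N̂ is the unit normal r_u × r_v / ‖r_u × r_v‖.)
L = 0;  M = 0;  N = 24*sqrt(17)/17

Compute the unit normal N̂(u, v) = (-4*sqrt(17)*u*cos(v)/(17*Abs(u)), -4*sqrt(17)*u*sin(v)/(17*Abs(u)), sqrt(17)*u/(17*Abs(u))), and the second partials r_uu, r_uv, r_vv. Take dot products:
  L(u, v) = r_uu · N̂ = 0,
  M(u, v) = r_uv · N̂ = 0,
  N(u, v) = r_vv · N̂ = 4*sqrt(17)*u^2/(17*Abs(u)).
Evaluating at (u, v) = (6, -pi/5):
  L = 0, M = 0, N = 24*sqrt(17)/17.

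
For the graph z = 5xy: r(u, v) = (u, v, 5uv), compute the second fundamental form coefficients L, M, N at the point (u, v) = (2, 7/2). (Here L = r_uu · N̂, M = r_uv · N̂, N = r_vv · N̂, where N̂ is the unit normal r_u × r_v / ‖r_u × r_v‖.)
L = 0;  M = 10*sqrt(181)/543;  N = 0

Compute the unit normal N̂(u, v) = (-5*v/sqrt(25*u^2 + 25*v^2 + 1), -5*u/sqrt(25*u^2 + 25*v^2 + 1), 1/sqrt(25*u^2 + 25*v^2 + 1)), and the second partials r_uu, r_uv, r_vv. Take dot products:
  L(u, v) = r_uu · N̂ = 0,
  M(u, v) = r_uv · N̂ = 5/sqrt(25*u^2 + 25*v^2 + 1),
  N(u, v) = r_vv · N̂ = 0.
Evaluating at (u, v) = (2, 7/2):
  L = 0, M = 10*sqrt(181)/543, N = 0.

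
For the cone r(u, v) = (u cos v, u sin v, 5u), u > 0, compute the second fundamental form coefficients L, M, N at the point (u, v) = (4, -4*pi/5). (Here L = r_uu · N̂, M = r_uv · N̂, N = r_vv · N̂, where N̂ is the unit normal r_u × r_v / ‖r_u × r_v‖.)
L = 0;  M = 0;  N = 10*sqrt(26)/13

Compute the unit normal N̂(u, v) = (-5*sqrt(26)*u*cos(v)/(26*Abs(u)), -5*sqrt(26)*u*sin(v)/(26*Abs(u)), sqrt(26)*u/(26*Abs(u))), and the second partials r_uu, r_uv, r_vv. Take dot products:
  L(u, v) = r_uu · N̂ = 0,
  M(u, v) = r_uv · N̂ = 0,
  N(u, v) = r_vv · N̂ = 5*sqrt(26)*u^2/(26*Abs(u)).
Evaluating at (u, v) = (4, -4*pi/5):
  L = 0, M = 0, N = 10*sqrt(26)/13.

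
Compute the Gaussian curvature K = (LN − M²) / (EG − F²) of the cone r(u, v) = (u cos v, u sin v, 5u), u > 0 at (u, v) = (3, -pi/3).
K = 0

Coefficients of the first fundamental form: E = 26, F = 0, G = u^2.
Coefficients of the second fundamental form: L = 0, M = 0, N = 5*sqrt(26)*u^2/(26*Abs(u)).
Assemble K = (LN − M²)/(EG − F²) = 0. At (u, v) = (3, -pi/3): K = 0.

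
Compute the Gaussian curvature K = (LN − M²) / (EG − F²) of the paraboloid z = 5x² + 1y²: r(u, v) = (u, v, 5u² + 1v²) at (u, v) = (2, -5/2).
K = 5/45369

Coefficients of the first fundamental form: E = 100*u^2 + 1, F = 20*u*v, G = 4*v^2 + 1.
Coefficients of the second fundamental form: L = 10/sqrt(100*u^2 + 4*v^2 + 1), M = 0, N = 2/sqrt(100*u^2 + 4*v^2 + 1).
Assemble K = (LN − M²)/(EG − F²) = 20/(10000*u^4 + 800*u^2*v^2 + 200*u^2 + 16*v^4 + 8*v^2 + 1). At (u, v) = (2, -5/2): K = 5/45369.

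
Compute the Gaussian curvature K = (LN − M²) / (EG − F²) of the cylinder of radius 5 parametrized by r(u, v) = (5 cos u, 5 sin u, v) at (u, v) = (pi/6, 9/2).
K = 0

Coefficients of the first fundamental form: E = 25, F = 0, G = 1.
Coefficients of the second fundamental form: L = -5, M = 0, N = 0.
Assemble K = (LN − M²)/(EG − F²) = 0. At (u, v) = (pi/6, 9/2): K = 0.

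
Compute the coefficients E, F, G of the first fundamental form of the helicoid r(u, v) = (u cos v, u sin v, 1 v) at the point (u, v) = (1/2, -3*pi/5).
E = 1;  F = 0;  G = 5/4

Partials: r_u = (cos(v), sin(v), 0), r_v = (-u*sin(v), u*cos(v), 1). As functions of (u, v):
  E = r_u · r_u = 1,
  F = r_u · r_v = 0,
  G = r_v · r_v = u^2 + 1.
Evaluating at (u, v) = (1/2, -3*pi/5): E = 1, F = 0, G = 5/4.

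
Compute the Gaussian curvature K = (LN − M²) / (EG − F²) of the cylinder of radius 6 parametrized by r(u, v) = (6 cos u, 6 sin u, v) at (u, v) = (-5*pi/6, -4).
K = 0

Coefficients of the first fundamental form: E = 36, F = 0, G = 1.
Coefficients of the second fundamental form: L = -6, M = 0, N = 0.
Assemble K = (LN − M²)/(EG − F²) = 0. At (u, v) = (-5*pi/6, -4): K = 0.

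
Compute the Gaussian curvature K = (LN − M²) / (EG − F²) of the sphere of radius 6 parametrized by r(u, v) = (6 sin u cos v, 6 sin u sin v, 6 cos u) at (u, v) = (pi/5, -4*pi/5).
K = 1/36

Coefficients of the first fundamental form: E = 36, F = 0, G = 36*sin(u)^2.
Coefficients of the second fundamental form: L = -6*sin(u)/Abs(sin(u)), M = 0, N = -6*sin(u)^3/Abs(sin(u)).
Assemble K = (LN − M²)/(EG − F²) = 1/36. At (u, v) = (pi/5, -4*pi/5): K = 1/36.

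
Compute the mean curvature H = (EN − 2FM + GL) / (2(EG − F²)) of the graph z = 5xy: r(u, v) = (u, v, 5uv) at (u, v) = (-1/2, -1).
H = -500*sqrt(129)/16641

With E = 25*v^2 + 1, F = 25*u*v, G = 25*u^2 + 1, L = 0, M = 5/sqrt(25*u^2 + 25*v^2 + 1), N = 0, assemble
  H = (EN − 2FM + GL) / (2(EG − F²)) = -125*u*v/(25*u^2 + 25*v^2 + 1)^(3/2).
At (u, v) = (-1/2, -1): H = -500*sqrt(129)/16641.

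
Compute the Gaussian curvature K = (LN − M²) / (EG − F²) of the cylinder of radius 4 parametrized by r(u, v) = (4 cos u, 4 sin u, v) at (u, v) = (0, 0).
K = 0

Coefficients of the first fundamental form: E = 16, F = 0, G = 1.
Coefficients of the second fundamental form: L = -4, M = 0, N = 0.
Assemble K = (LN − M²)/(EG − F²) = 0. At (u, v) = (0, 0): K = 0.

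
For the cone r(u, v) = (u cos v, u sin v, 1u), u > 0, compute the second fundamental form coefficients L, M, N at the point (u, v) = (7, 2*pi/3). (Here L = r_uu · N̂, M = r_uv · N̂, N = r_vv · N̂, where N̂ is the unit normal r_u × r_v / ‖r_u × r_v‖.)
L = 0;  M = 0;  N = 7*sqrt(2)/2

Compute the unit normal N̂(u, v) = (-sqrt(2)*u*cos(v)/(2*Abs(u)), -sqrt(2)*u*sin(v)/(2*Abs(u)), sqrt(2)*u/(2*Abs(u))), and the second partials r_uu, r_uv, r_vv. Take dot products:
  L(u, v) = r_uu · N̂ = 0,
  M(u, v) = r_uv · N̂ = 0,
  N(u, v) = r_vv · N̂ = sqrt(2)*u^2/(2*Abs(u)).
Evaluating at (u, v) = (7, 2*pi/3):
  L = 0, M = 0, N = 7*sqrt(2)/2.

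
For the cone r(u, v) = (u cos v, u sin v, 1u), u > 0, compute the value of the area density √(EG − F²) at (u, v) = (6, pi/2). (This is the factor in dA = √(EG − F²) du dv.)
√(EG − F²)|_{(6, pi/2)} = 6*sqrt(2)

E = 2, F = 0, G = u^2, so EG − F² = 2*u^2. Taking the positive square root: √(EG − F²) = sqrt(2)*Abs(u). At (u, v) = (6, pi/2): 6*sqrt(2).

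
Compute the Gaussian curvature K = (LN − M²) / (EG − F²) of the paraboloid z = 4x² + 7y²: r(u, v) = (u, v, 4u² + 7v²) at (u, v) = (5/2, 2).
K = 112/1404225

Coefficients of the first fundamental form: E = 64*u^2 + 1, F = 112*u*v, G = 196*v^2 + 1.
Coefficients of the second fundamental form: L = 8/sqrt(64*u^2 + 196*v^2 + 1), M = 0, N = 14/sqrt(64*u^2 + 196*v^2 + 1).
Assemble K = (LN − M²)/(EG − F²) = 112/(4096*u^4 + 25088*u^2*v^2 + 128*u^2 + 38416*v^4 + 392*v^2 + 1). At (u, v) = (5/2, 2): K = 112/1404225.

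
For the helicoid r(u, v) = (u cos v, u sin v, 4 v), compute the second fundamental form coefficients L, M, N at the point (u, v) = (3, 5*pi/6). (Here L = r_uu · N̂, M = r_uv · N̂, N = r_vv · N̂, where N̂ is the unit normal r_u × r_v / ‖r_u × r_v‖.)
L = 0;  M = -4/5;  N = 0

Compute the unit normal N̂(u, v) = (4*sin(v)/sqrt(u^2 + 16), -4*cos(v)/sqrt(u^2 + 16), u/sqrt(u^2 + 16)), and the second partials r_uu, r_uv, r_vv. Take dot products:
  L(u, v) = r_uu · N̂ = 0,
  M(u, v) = r_uv · N̂ = -4/sqrt(u^2 + 16),
  N(u, v) = r_vv · N̂ = 0.
Evaluating at (u, v) = (3, 5*pi/6):
  L = 0, M = -4/5, N = 0.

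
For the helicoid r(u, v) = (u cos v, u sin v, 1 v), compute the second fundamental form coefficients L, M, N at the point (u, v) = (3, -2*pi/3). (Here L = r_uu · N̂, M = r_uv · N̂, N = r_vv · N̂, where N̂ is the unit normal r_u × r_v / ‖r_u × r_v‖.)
L = 0;  M = -sqrt(10)/10;  N = 0

Compute the unit normal N̂(u, v) = (sin(v)/sqrt(u^2 + 1), -cos(v)/sqrt(u^2 + 1), u/sqrt(u^2 + 1)), and the second partials r_uu, r_uv, r_vv. Take dot products:
  L(u, v) = r_uu · N̂ = 0,
  M(u, v) = r_uv · N̂ = -1/sqrt(u^2 + 1),
  N(u, v) = r_vv · N̂ = 0.
Evaluating at (u, v) = (3, -2*pi/3):
  L = 0, M = -sqrt(10)/10, N = 0.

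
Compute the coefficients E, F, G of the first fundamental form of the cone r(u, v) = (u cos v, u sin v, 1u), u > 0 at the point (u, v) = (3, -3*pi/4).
E = 2;  F = 0;  G = 9

Partials: r_u = (cos(v), sin(v), 1), r_v = (-u*sin(v), u*cos(v), 0). As functions of (u, v):
  E = r_u · r_u = 2,
  F = r_u · r_v = 0,
  G = r_v · r_v = u^2.
Evaluating at (u, v) = (3, -3*pi/4): E = 2, F = 0, G = 9.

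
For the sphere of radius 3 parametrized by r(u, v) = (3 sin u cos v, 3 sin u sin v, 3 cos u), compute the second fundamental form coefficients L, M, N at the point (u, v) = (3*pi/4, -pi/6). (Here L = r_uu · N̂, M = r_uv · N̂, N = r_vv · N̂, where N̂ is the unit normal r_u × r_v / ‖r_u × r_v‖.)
L = -3;  M = 0;  N = -3/2

Compute the unit normal N̂(u, v) = (sin(u)^2*cos(v)/Abs(sin(u)), sin(u)^2*sin(v)/Abs(sin(u)), sin(2*u)/(2*Abs(sin(u)))), and the second partials r_uu, r_uv, r_vv. Take dot products:
  L(u, v) = r_uu · N̂ = -3*sin(u)/Abs(sin(u)),
  M(u, v) = r_uv · N̂ = 0,
  N(u, v) = r_vv · N̂ = -3*sin(u)^3/Abs(sin(u)).
Evaluating at (u, v) = (3*pi/4, -pi/6):
  L = -3, M = 0, N = -3/2.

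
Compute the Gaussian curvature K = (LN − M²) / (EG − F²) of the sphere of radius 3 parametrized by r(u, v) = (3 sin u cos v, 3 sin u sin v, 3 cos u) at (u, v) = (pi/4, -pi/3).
K = 1/9

Coefficients of the first fundamental form: E = 9, F = 0, G = 9*sin(u)^2.
Coefficients of the second fundamental form: L = -3*sin(u)/Abs(sin(u)), M = 0, N = -3*sin(u)^3/Abs(sin(u)).
Assemble K = (LN − M²)/(EG − F²) = 1/9. At (u, v) = (pi/4, -pi/3): K = 1/9.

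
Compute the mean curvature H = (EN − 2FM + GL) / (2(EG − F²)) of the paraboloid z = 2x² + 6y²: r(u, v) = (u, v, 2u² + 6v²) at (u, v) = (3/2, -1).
H = 512*sqrt(181)/32761

With E = 16*u^2 + 1, F = 48*u*v, G = 144*v^2 + 1, L = 4/sqrt(16*u^2 + 144*v^2 + 1), M = 0, N = 12/sqrt(16*u^2 + 144*v^2 + 1), assemble
  H = (EN − 2FM + GL) / (2(EG − F²)) = 8*(12*u^2 + 36*v^2 + 1)/(16*u^2 + 144*v^2 + 1)^(3/2).
At (u, v) = (3/2, -1): H = 512*sqrt(181)/32761.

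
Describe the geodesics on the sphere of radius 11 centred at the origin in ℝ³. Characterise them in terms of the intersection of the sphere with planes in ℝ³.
Geodesics on the sphere of radius 11 are great circles — circles of radius 11 obtained as the intersection of the sphere with planes through the origin (the centre of the sphere).

A curve α(t) of nonzero constant speed on the sphere of radius 11 is a geodesic iff its acceleration α̈ is everywhere normal to the surface, i.e. parallel to the radial vector α(t). Then d/dt(α × α̇) = α̇ × α̇ + α × α̈ = 0, so α × α̇ is a constant vector n ≠ 0 and α(t) · n = 0 for all t: α lies in the plane through the origin with normal n. The intersection of that plane with the sphere is a circle of radius 11 (a great circle). Conversely, a great circle traversed at constant speed has centripetal acceleration pointing at the origin, hence normal to the sphere, so every great circle is a geodesic.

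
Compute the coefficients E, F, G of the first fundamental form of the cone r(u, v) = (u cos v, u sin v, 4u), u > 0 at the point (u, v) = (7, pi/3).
E = 17;  F = 0;  G = 49

Partials: r_u = (cos(v), sin(v), 4), r_v = (-u*sin(v), u*cos(v), 0). As functions of (u, v):
  E = r_u · r_u = 17,
  F = r_u · r_v = 0,
  G = r_v · r_v = u^2.
Evaluating at (u, v) = (7, pi/3): E = 17, F = 0, G = 49.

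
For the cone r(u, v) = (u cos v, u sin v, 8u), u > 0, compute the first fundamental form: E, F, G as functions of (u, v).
E = 65;  F = 0;  G = u^2

Compute partials: r_u = (cos(v), sin(v), 8), r_v = (-u*sin(v), u*cos(v), 0). Then
  E = r_u · r_u = 65,
  F = r_u · r_v = 0,
  G = r_v · r_v = u^2.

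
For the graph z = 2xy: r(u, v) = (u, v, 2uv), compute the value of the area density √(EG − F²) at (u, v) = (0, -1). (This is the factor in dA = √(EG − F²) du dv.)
√(EG − F²)|_{(0, -1)} = sqrt(5)

E = 4*v^2 + 1, F = 4*u*v, G = 4*u^2 + 1, so EG − F² = 4*u^2 + 4*v^2 + 1. Taking the positive square root: √(EG − F²) = sqrt(4*u^2 + 4*v^2 + 1). At (u, v) = (0, -1): sqrt(5).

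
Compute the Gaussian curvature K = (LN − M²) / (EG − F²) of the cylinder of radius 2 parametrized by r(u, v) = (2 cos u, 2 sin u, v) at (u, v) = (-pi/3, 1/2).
K = 0

Coefficients of the first fundamental form: E = 4, F = 0, G = 1.
Coefficients of the second fundamental form: L = -2, M = 0, N = 0.
Assemble K = (LN − M²)/(EG − F²) = 0. At (u, v) = (-pi/3, 1/2): K = 0.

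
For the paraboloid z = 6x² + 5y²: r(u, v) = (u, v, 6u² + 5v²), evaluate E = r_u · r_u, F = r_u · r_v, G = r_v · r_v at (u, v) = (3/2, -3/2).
E = 325;  F = -270;  G = 226

Partials: r_u = (1, 0, 12*u), r_v = (0, 1, 10*v). As functions of (u, v):
  E = r_u · r_u = 144*u^2 + 1,
  F = r_u · r_v = 120*u*v,
  G = r_v · r_v = 100*v^2 + 1.
Evaluating at (u, v) = (3/2, -3/2): E = 325, F = -270, G = 226.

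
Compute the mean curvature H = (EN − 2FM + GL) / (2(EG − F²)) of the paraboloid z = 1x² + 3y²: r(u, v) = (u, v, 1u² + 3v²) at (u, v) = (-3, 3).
H = 436/6859

With E = 4*u^2 + 1, F = 12*u*v, G = 36*v^2 + 1, L = 2/sqrt(4*u^2 + 36*v^2 + 1), M = 0, N = 6/sqrt(4*u^2 + 36*v^2 + 1), assemble
  H = (EN − 2FM + GL) / (2(EG − F²)) = 4*(3*u^2 + 9*v^2 + 1)/(4*u^2 + 36*v^2 + 1)^(3/2).
At (u, v) = (-3, 3): H = 436/6859.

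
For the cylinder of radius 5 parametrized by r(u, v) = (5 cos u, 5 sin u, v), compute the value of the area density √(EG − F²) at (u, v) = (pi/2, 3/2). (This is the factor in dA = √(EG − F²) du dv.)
√(EG − F²)|_{(pi/2, 3/2)} = 5

E = 25, F = 0, G = 1, so EG − F² = 25. Taking the positive square root: √(EG − F²) = 5. At (u, v) = (pi/2, 3/2): 5.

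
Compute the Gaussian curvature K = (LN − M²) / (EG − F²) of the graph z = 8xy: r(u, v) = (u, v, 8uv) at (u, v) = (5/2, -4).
K = -64/2030625

Coefficients of the first fundamental form: E = 64*v^2 + 1, F = 64*u*v, G = 64*u^2 + 1.
Coefficients of the second fundamental form: L = 0, M = 8/sqrt(64*u^2 + 64*v^2 + 1), N = 0.
Assemble K = (LN − M²)/(EG − F²) = -64/(4096*u^4 + 8192*u^2*v^2 + 128*u^2 + 4096*v^4 + 128*v^2 + 1). At (u, v) = (5/2, -4): K = -64/2030625.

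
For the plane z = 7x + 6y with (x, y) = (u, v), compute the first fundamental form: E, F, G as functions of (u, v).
E = 50;  F = 42;  G = 37

Compute partials: r_u = (1, 0, 7), r_v = (0, 1, 6). Then
  E = r_u · r_u = 50,
  F = r_u · r_v = 42,
  G = r_v · r_v = 37.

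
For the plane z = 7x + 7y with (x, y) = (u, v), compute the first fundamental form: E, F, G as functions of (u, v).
E = 50;  F = 49;  G = 50

Compute partials: r_u = (1, 0, 7), r_v = (0, 1, 7). Then
  E = r_u · r_u = 50,
  F = r_u · r_v = 49,
  G = r_v · r_v = 50.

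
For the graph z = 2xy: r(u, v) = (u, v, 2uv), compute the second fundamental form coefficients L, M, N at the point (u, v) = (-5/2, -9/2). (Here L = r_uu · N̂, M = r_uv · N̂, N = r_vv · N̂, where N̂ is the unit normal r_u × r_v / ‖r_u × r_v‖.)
L = 0;  M = 2*sqrt(107)/107;  N = 0

Compute the unit normal N̂(u, v) = (-2*v/sqrt(4*u^2 + 4*v^2 + 1), -2*u/sqrt(4*u^2 + 4*v^2 + 1), 1/sqrt(4*u^2 + 4*v^2 + 1)), and the second partials r_uu, r_uv, r_vv. Take dot products:
  L(u, v) = r_uu · N̂ = 0,
  M(u, v) = r_uv · N̂ = 2/sqrt(4*u^2 + 4*v^2 + 1),
  N(u, v) = r_vv · N̂ = 0.
Evaluating at (u, v) = (-5/2, -9/2):
  L = 0, M = 2*sqrt(107)/107, N = 0.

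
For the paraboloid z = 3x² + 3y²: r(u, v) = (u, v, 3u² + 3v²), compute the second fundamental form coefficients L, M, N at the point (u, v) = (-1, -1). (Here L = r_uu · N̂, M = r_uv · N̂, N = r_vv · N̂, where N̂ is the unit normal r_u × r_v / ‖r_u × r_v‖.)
L = 6*sqrt(73)/73;  M = 0;  N = 6*sqrt(73)/73

Compute the unit normal N̂(u, v) = (-6*u/sqrt(36*u^2 + 36*v^2 + 1), -6*v/sqrt(36*u^2 + 36*v^2 + 1), 1/sqrt(36*u^2 + 36*v^2 + 1)), and the second partials r_uu, r_uv, r_vv. Take dot products:
  L(u, v) = r_uu · N̂ = 6/sqrt(36*u^2 + 36*v^2 + 1),
  M(u, v) = r_uv · N̂ = 0,
  N(u, v) = r_vv · N̂ = 6/sqrt(36*u^2 + 36*v^2 + 1).
Evaluating at (u, v) = (-1, -1):
  L = 6*sqrt(73)/73, M = 0, N = 6*sqrt(73)/73.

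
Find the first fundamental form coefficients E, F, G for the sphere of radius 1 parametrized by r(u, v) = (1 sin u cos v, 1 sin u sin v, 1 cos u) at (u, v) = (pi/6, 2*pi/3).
E = 1;  F = 0;  G = 1/4

Partials: r_u = (cos(u)*cos(v), sin(v)*cos(u), -sin(u)), r_v = (-sin(u)*sin(v), sin(u)*cos(v), 0). As functions of (u, v):
  E = r_u · r_u = 1,
  F = r_u · r_v = 0,
  G = r_v · r_v = sin(u)^2.
Evaluating at (u, v) = (pi/6, 2*pi/3): E = 1, F = 0, G = 1/4.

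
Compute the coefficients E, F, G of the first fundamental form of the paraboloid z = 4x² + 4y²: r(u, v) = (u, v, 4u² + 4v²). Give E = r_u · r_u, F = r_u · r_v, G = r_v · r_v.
E = 64*u^2 + 1;  F = 64*u*v;  G = 64*v^2 + 1

Compute partials: r_u = (1, 0, 8*u), r_v = (0, 1, 8*v). Then
  E = r_u · r_u = 64*u^2 + 1,
  F = r_u · r_v = 64*u*v,
  G = r_v · r_v = 64*v^2 + 1.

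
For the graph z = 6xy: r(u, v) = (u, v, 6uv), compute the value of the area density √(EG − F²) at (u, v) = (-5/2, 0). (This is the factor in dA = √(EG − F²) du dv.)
√(EG − F²)|_{(-5/2, 0)} = sqrt(226)

E = 36*v^2 + 1, F = 36*u*v, G = 36*u^2 + 1, so EG − F² = 36*u^2 + 36*v^2 + 1. Taking the positive square root: √(EG − F²) = sqrt(36*u^2 + 36*v^2 + 1). At (u, v) = (-5/2, 0): sqrt(226).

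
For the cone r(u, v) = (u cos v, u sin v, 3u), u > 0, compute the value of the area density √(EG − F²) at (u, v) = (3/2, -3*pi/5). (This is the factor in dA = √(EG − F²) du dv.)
√(EG − F²)|_{(3/2, -3*pi/5)} = 3*sqrt(10)/2

E = 10, F = 0, G = u^2, so EG − F² = 10*u^2. Taking the positive square root: √(EG − F²) = sqrt(10)*Abs(u). At (u, v) = (3/2, -3*pi/5): 3*sqrt(10)/2.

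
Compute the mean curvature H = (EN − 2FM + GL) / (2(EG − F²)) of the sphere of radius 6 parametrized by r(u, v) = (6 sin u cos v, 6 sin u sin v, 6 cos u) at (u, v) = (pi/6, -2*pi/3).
H = -1/6

With E = 36, F = 0, G = 36*sin(u)^2, L = -6*sin(u)/Abs(sin(u)), M = 0, N = -6*sin(u)^3/Abs(sin(u)), assemble
  H = (EN − 2FM + GL) / (2(EG − F²)) = -sin(u)/(6*Abs(sin(u))).
At (u, v) = (pi/6, -2*pi/3): H = -1/6.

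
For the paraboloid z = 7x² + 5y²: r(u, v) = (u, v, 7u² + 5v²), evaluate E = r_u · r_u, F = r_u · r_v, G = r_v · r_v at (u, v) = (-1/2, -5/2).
E = 50;  F = 175;  G = 626

Partials: r_u = (1, 0, 14*u), r_v = (0, 1, 10*v). As functions of (u, v):
  E = r_u · r_u = 196*u^2 + 1,
  F = r_u · r_v = 140*u*v,
  G = r_v · r_v = 100*v^2 + 1.
Evaluating at (u, v) = (-1/2, -5/2): E = 50, F = 175, G = 626.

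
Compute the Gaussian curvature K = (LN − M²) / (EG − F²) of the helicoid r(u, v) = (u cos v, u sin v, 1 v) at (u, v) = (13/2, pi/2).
K = -16/29929

Coefficients of the first fundamental form: E = 1, F = 0, G = u^2 + 1.
Coefficients of the second fundamental form: L = 0, M = -1/sqrt(u^2 + 1), N = 0.
Assemble K = (LN − M²)/(EG − F²) = -1/(u^2 + 1)^2. At (u, v) = (13/2, pi/2): K = -16/29929.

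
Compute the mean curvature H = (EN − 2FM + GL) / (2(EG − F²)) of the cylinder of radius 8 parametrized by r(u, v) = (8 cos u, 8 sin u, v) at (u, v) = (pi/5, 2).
H = -1/16

With E = 64, F = 0, G = 1, L = -8, M = 0, N = 0, assemble
  H = (EN − 2FM + GL) / (2(EG − F²)) = -1/16.
At (u, v) = (pi/5, 2): H = -1/16.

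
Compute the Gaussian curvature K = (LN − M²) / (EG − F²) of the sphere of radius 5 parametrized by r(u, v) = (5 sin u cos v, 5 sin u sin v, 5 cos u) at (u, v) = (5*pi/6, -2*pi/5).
K = 1/25

Coefficients of the first fundamental form: E = 25, F = 0, G = 25*sin(u)^2.
Coefficients of the second fundamental form: L = -5*sin(u)/Abs(sin(u)), M = 0, N = -5*sin(u)^3/Abs(sin(u)).
Assemble K = (LN − M²)/(EG − F²) = 1/25. At (u, v) = (5*pi/6, -2*pi/5): K = 1/25.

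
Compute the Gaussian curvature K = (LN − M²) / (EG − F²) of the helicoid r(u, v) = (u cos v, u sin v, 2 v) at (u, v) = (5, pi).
K = -4/841

Coefficients of the first fundamental form: E = 1, F = 0, G = u^2 + 4.
Coefficients of the second fundamental form: L = 0, M = -2/sqrt(u^2 + 4), N = 0.
Assemble K = (LN − M²)/(EG − F²) = -4/(u^2 + 4)^2. At (u, v) = (5, pi): K = -4/841.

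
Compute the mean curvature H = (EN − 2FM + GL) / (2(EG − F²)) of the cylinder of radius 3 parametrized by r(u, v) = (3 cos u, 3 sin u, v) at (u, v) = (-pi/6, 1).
H = -1/6

With E = 9, F = 0, G = 1, L = -3, M = 0, N = 0, assemble
  H = (EN − 2FM + GL) / (2(EG − F²)) = -1/6.
At (u, v) = (-pi/6, 1): H = -1/6.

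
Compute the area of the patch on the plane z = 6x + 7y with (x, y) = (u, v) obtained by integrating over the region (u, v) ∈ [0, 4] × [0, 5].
Area = 20*sqrt(86)

Area = ∫∫ √(EG − F²) du dv with √(EG − F²) = sqrt(86). Integrating over [0, 4] × [0, 5] gives 20*sqrt(86).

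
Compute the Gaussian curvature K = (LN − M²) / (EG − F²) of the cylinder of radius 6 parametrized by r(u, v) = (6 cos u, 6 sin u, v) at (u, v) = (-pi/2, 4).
K = 0

Coefficients of the first fundamental form: E = 36, F = 0, G = 1.
Coefficients of the second fundamental form: L = -6, M = 0, N = 0.
Assemble K = (LN − M²)/(EG − F²) = 0. At (u, v) = (-pi/2, 4): K = 0.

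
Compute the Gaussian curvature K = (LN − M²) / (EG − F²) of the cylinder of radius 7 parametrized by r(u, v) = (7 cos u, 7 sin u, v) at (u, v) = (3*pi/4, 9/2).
K = 0

Coefficients of the first fundamental form: E = 49, F = 0, G = 1.
Coefficients of the second fundamental form: L = -7, M = 0, N = 0.
Assemble K = (LN − M²)/(EG − F²) = 0. At (u, v) = (3*pi/4, 9/2): K = 0.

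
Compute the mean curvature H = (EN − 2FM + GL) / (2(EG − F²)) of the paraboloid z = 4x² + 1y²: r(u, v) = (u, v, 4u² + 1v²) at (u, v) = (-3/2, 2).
H = 213*sqrt(161)/25921

With E = 64*u^2 + 1, F = 16*u*v, G = 4*v^2 + 1, L = 8/sqrt(64*u^2 + 4*v^2 + 1), M = 0, N = 2/sqrt(64*u^2 + 4*v^2 + 1), assemble
  H = (EN − 2FM + GL) / (2(EG − F²)) = (64*u^2 + 16*v^2 + 5)/(64*u^2 + 4*v^2 + 1)^(3/2).
At (u, v) = (-3/2, 2): H = 213*sqrt(161)/25921.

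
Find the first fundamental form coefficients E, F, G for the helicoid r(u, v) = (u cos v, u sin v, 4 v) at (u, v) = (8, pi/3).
E = 1;  F = 0;  G = 80

Partials: r_u = (cos(v), sin(v), 0), r_v = (-u*sin(v), u*cos(v), 4). As functions of (u, v):
  E = r_u · r_u = 1,
  F = r_u · r_v = 0,
  G = r_v · r_v = u^2 + 16.
Evaluating at (u, v) = (8, pi/3): E = 1, F = 0, G = 80.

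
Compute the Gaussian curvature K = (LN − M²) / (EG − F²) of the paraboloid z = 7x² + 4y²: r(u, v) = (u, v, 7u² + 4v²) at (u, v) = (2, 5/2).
K = 112/1404225

Coefficients of the first fundamental form: E = 196*u^2 + 1, F = 112*u*v, G = 64*v^2 + 1.
Coefficients of the second fundamental form: L = 14/sqrt(196*u^2 + 64*v^2 + 1), M = 0, N = 8/sqrt(196*u^2 + 64*v^2 + 1).
Assemble K = (LN − M²)/(EG − F²) = 112/(38416*u^4 + 25088*u^2*v^2 + 392*u^2 + 4096*v^4 + 128*v^2 + 1). At (u, v) = (2, 5/2): K = 112/1404225.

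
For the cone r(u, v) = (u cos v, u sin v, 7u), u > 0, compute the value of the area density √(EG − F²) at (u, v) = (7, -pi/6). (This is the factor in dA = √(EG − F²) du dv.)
√(EG − F²)|_{(7, -pi/6)} = 35*sqrt(2)

E = 50, F = 0, G = u^2, so EG − F² = 50*u^2. Taking the positive square root: √(EG − F²) = 5*sqrt(2)*Abs(u). At (u, v) = (7, -pi/6): 35*sqrt(2).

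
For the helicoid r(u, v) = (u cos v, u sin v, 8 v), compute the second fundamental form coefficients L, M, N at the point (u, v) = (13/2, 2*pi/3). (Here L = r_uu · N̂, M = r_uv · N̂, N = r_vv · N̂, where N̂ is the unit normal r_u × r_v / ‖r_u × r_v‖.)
L = 0;  M = -16*sqrt(17)/85;  N = 0

Compute the unit normal N̂(u, v) = (8*sin(v)/sqrt(u^2 + 64), -8*cos(v)/sqrt(u^2 + 64), u/sqrt(u^2 + 64)), and the second partials r_uu, r_uv, r_vv. Take dot products:
  L(u, v) = r_uu · N̂ = 0,
  M(u, v) = r_uv · N̂ = -8/sqrt(u^2 + 64),
  N(u, v) = r_vv · N̂ = 0.
Evaluating at (u, v) = (13/2, 2*pi/3):
  L = 0, M = -16*sqrt(17)/85, N = 0.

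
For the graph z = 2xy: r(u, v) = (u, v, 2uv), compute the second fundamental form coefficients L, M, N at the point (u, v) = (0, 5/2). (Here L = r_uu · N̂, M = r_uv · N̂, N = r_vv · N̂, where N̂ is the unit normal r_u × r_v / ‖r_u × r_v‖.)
L = 0;  M = sqrt(26)/13;  N = 0

Compute the unit normal N̂(u, v) = (-2*v/sqrt(4*u^2 + 4*v^2 + 1), -2*u/sqrt(4*u^2 + 4*v^2 + 1), 1/sqrt(4*u^2 + 4*v^2 + 1)), and the second partials r_uu, r_uv, r_vv. Take dot products:
  L(u, v) = r_uu · N̂ = 0,
  M(u, v) = r_uv · N̂ = 2/sqrt(4*u^2 + 4*v^2 + 1),
  N(u, v) = r_vv · N̂ = 0.
Evaluating at (u, v) = (0, 5/2):
  L = 0, M = sqrt(26)/13, N = 0.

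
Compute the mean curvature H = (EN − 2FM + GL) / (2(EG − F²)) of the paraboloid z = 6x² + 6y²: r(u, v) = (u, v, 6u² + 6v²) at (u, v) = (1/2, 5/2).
H = 5628*sqrt(937)/877969

With E = 144*u^2 + 1, F = 144*u*v, G = 144*v^2 + 1, L = 12/sqrt(144*u^2 + 144*v^2 + 1), M = 0, N = 12/sqrt(144*u^2 + 144*v^2 + 1), assemble
  H = (EN − 2FM + GL) / (2(EG − F²)) = 12*(72*u^2 + 72*v^2 + 1)/(144*u^2 + 144*v^2 + 1)^(3/2).
At (u, v) = (1/2, 5/2): H = 5628*sqrt(937)/877969.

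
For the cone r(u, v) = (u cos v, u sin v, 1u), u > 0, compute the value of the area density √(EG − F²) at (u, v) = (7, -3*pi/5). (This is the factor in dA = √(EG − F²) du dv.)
√(EG − F²)|_{(7, -3*pi/5)} = 7*sqrt(2)

E = 2, F = 0, G = u^2, so EG − F² = 2*u^2. Taking the positive square root: √(EG − F²) = sqrt(2)*Abs(u). At (u, v) = (7, -3*pi/5): 7*sqrt(2).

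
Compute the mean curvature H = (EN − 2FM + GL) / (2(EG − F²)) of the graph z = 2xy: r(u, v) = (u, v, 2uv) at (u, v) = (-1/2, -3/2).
H = -6*sqrt(11)/121

With E = 4*v^2 + 1, F = 4*u*v, G = 4*u^2 + 1, L = 0, M = 2/sqrt(4*u^2 + 4*v^2 + 1), N = 0, assemble
  H = (EN − 2FM + GL) / (2(EG − F²)) = -8*u*v/(4*u^2 + 4*v^2 + 1)^(3/2).
At (u, v) = (-1/2, -3/2): H = -6*sqrt(11)/121.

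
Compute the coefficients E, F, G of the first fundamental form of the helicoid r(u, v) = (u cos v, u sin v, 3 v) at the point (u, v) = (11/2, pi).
E = 1;  F = 0;  G = 157/4

Partials: r_u = (cos(v), sin(v), 0), r_v = (-u*sin(v), u*cos(v), 3). As functions of (u, v):
  E = r_u · r_u = 1,
  F = r_u · r_v = 0,
  G = r_v · r_v = u^2 + 9.
Evaluating at (u, v) = (11/2, pi): E = 1, F = 0, G = 157/4.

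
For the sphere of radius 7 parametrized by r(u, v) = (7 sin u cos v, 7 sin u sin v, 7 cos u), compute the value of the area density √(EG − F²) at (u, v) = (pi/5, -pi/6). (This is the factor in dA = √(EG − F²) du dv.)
√(EG − F²)|_{(pi/5, -pi/6)} = 49*sqrt(10 - 2*sqrt(5))/4

E = 49, F = 0, G = 49*sin(u)^2, so EG − F² = 2401*sin(u)^2. Taking the positive square root: √(EG − F²) = 49*Abs(sin(u)). At (u, v) = (pi/5, -pi/6): 49*sqrt(10 - 2*sqrt(5))/4.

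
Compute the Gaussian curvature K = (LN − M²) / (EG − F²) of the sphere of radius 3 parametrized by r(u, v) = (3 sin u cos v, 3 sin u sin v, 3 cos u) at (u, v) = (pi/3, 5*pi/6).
K = 1/9

Coefficients of the first fundamental form: E = 9, F = 0, G = 9*sin(u)^2.
Coefficients of the second fundamental form: L = -3*sin(u)/Abs(sin(u)), M = 0, N = -3*sin(u)^3/Abs(sin(u)).
Assemble K = (LN − M²)/(EG − F²) = 1/9. At (u, v) = (pi/3, 5*pi/6): K = 1/9.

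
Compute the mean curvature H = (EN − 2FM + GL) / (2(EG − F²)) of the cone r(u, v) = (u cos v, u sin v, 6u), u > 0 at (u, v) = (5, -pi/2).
H = 3*sqrt(37)/185

With E = 37, F = 0, G = u^2, L = 0, M = 0, N = 6*sqrt(37)*u^2/(37*Abs(u)), assemble
  H = (EN − 2FM + GL) / (2(EG − F²)) = 3*sqrt(37)/(37*Abs(u)).
At (u, v) = (5, -pi/2): H = 3*sqrt(37)/185.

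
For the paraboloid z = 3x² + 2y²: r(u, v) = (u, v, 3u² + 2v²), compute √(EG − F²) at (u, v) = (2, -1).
√(EG − F²)|_{(2, -1)} = sqrt(161)

E = 36*u^2 + 1, F = 24*u*v, G = 16*v^2 + 1; EG − F² = 36*u^2 + 16*v^2 + 1; √(EG − F²) = sqrt(36*u^2 + 16*v^2 + 1). At the given point: sqrt(161).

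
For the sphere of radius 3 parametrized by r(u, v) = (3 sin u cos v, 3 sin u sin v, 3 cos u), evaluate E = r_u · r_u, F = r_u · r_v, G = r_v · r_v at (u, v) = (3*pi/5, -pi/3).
E = 9;  F = 0;  G = 9*sqrt(5)/8 + 45/8

Partials: r_u = (3*cos(u)*cos(v), 3*sin(v)*cos(u), -3*sin(u)), r_v = (-3*sin(u)*sin(v), 3*sin(u)*cos(v), 0). As functions of (u, v):
  E = r_u · r_u = 9,
  F = r_u · r_v = 0,
  G = r_v · r_v = 9*sin(u)^2.
Evaluating at (u, v) = (3*pi/5, -pi/3): E = 9, F = 0, G = 9*sqrt(5)/8 + 45/8.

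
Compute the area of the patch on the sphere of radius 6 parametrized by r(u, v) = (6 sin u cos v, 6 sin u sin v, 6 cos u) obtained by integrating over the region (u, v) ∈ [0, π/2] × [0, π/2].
Area = 18*pi

Area = ∫∫ √(EG − F²) du dv with √(EG − F²) = 36*Abs(sin(u)). Integrating over [0, π/2] × [0, π/2] gives 18*pi.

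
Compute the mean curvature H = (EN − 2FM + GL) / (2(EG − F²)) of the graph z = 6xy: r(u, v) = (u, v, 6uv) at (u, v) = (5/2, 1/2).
H = -54*sqrt(235)/11045

With E = 36*v^2 + 1, F = 36*u*v, G = 36*u^2 + 1, L = 0, M = 6/sqrt(36*u^2 + 36*v^2 + 1), N = 0, assemble
  H = (EN − 2FM + GL) / (2(EG − F²)) = -216*u*v/(36*u^2 + 36*v^2 + 1)^(3/2).
At (u, v) = (5/2, 1/2): H = -54*sqrt(235)/11045.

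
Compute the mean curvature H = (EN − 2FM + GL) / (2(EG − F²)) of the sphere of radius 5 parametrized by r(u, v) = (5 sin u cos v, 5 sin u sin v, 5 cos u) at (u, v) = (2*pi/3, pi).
H = -1/5

With E = 25, F = 0, G = 25*sin(u)^2, L = -5*sin(u)/Abs(sin(u)), M = 0, N = -5*sin(u)^3/Abs(sin(u)), assemble
  H = (EN − 2FM + GL) / (2(EG − F²)) = -sin(u)/(5*Abs(sin(u))).
At (u, v) = (2*pi/3, pi): H = -1/5.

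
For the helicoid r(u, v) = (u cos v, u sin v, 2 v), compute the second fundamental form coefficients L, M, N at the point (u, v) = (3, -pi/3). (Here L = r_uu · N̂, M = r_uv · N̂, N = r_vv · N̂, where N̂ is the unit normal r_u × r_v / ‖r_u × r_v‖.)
L = 0;  M = -2*sqrt(13)/13;  N = 0

Compute the unit normal N̂(u, v) = (2*sin(v)/sqrt(u^2 + 4), -2*cos(v)/sqrt(u^2 + 4), u/sqrt(u^2 + 4)), and the second partials r_uu, r_uv, r_vv. Take dot products:
  L(u, v) = r_uu · N̂ = 0,
  M(u, v) = r_uv · N̂ = -2/sqrt(u^2 + 4),
  N(u, v) = r_vv · N̂ = 0.
Evaluating at (u, v) = (3, -pi/3):
  L = 0, M = -2*sqrt(13)/13, N = 0.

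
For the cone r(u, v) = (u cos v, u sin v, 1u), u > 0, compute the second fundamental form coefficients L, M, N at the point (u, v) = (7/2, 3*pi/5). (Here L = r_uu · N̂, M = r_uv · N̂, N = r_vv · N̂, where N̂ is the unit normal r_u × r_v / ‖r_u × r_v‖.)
L = 0;  M = 0;  N = 7*sqrt(2)/4

Compute the unit normal N̂(u, v) = (-sqrt(2)*u*cos(v)/(2*Abs(u)), -sqrt(2)*u*sin(v)/(2*Abs(u)), sqrt(2)*u/(2*Abs(u))), and the second partials r_uu, r_uv, r_vv. Take dot products:
  L(u, v) = r_uu · N̂ = 0,
  M(u, v) = r_uv · N̂ = 0,
  N(u, v) = r_vv · N̂ = sqrt(2)*u^2/(2*Abs(u)).
Evaluating at (u, v) = (7/2, 3*pi/5):
  L = 0, M = 0, N = 7*sqrt(2)/4.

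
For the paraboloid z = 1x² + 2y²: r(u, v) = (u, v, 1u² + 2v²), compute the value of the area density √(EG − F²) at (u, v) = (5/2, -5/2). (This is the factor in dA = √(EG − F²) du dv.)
√(EG − F²)|_{(5/2, -5/2)} = 3*sqrt(14)

E = 4*u^2 + 1, F = 8*u*v, G = 16*v^2 + 1, so EG − F² = 4*u^2 + 16*v^2 + 1. Taking the positive square root: √(EG − F²) = sqrt(4*u^2 + 16*v^2 + 1). At (u, v) = (5/2, -5/2): 3*sqrt(14).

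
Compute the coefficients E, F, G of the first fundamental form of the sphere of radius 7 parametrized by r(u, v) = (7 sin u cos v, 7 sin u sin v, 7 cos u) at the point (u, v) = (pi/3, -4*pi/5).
E = 49;  F = 0;  G = 147/4

Partials: r_u = (7*cos(u)*cos(v), 7*sin(v)*cos(u), -7*sin(u)), r_v = (-7*sin(u)*sin(v), 7*sin(u)*cos(v), 0). As functions of (u, v):
  E = r_u · r_u = 49,
  F = r_u · r_v = 0,
  G = r_v · r_v = 49*sin(u)^2.
Evaluating at (u, v) = (pi/3, -4*pi/5): E = 49, F = 0, G = 147/4.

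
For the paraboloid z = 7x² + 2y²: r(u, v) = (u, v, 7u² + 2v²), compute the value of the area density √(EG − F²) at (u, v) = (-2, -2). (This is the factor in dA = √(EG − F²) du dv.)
√(EG − F²)|_{(-2, -2)} = sqrt(849)

E = 196*u^2 + 1, F = 56*u*v, G = 16*v^2 + 1, so EG − F² = 196*u^2 + 16*v^2 + 1. Taking the positive square root: √(EG − F²) = sqrt(196*u^2 + 16*v^2 + 1). At (u, v) = (-2, -2): sqrt(849).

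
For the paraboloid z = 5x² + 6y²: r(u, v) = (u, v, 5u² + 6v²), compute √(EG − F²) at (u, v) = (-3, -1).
√(EG − F²)|_{(-3, -1)} = sqrt(1045)

E = 100*u^2 + 1, F = 120*u*v, G = 144*v^2 + 1; EG − F² = 100*u^2 + 144*v^2 + 1; √(EG − F²) = sqrt(100*u^2 + 144*v^2 + 1). At the given point: sqrt(1045).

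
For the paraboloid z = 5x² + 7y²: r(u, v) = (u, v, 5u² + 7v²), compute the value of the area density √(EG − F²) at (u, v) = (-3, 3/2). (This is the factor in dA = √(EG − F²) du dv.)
√(EG − F²)|_{(-3, 3/2)} = sqrt(1342)

E = 100*u^2 + 1, F = 140*u*v, G = 196*v^2 + 1, so EG − F² = 100*u^2 + 196*v^2 + 1. Taking the positive square root: √(EG − F²) = sqrt(100*u^2 + 196*v^2 + 1). At (u, v) = (-3, 3/2): sqrt(1342).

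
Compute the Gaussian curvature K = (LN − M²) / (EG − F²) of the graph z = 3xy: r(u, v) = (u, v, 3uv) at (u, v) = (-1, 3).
K = -9/8281

Coefficients of the first fundamental form: E = 9*v^2 + 1, F = 9*u*v, G = 9*u^2 + 1.
Coefficients of the second fundamental form: L = 0, M = 3/sqrt(9*u^2 + 9*v^2 + 1), N = 0.
Assemble K = (LN − M²)/(EG − F²) = -9/(81*u^4 + 162*u^2*v^2 + 18*u^2 + 81*v^4 + 18*v^2 + 1). At (u, v) = (-1, 3): K = -9/8281.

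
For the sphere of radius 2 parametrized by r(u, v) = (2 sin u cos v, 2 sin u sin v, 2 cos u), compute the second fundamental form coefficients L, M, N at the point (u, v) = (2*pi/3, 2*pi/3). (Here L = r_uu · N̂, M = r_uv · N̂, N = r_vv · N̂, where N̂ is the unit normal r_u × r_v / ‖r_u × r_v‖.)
L = -2;  M = 0;  N = -3/2

Compute the unit normal N̂(u, v) = (sin(u)^2*cos(v)/Abs(sin(u)), sin(u)^2*sin(v)/Abs(sin(u)), sin(2*u)/(2*Abs(sin(u)))), and the second partials r_uu, r_uv, r_vv. Take dot products:
  L(u, v) = r_uu · N̂ = -2*sin(u)/Abs(sin(u)),
  M(u, v) = r_uv · N̂ = 0,
  N(u, v) = r_vv · N̂ = -2*sin(u)^3/Abs(sin(u)).
Evaluating at (u, v) = (2*pi/3, 2*pi/3):
  L = -2, M = 0, N = -3/2.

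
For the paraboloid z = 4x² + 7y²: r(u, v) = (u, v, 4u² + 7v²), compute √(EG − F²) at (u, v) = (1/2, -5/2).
√(EG − F²)|_{(1/2, -5/2)} = 3*sqrt(138)

E = 64*u^2 + 1, F = 112*u*v, G = 196*v^2 + 1; EG − F² = 64*u^2 + 196*v^2 + 1; √(EG − F²) = sqrt(64*u^2 + 196*v^2 + 1). At the given point: 3*sqrt(138).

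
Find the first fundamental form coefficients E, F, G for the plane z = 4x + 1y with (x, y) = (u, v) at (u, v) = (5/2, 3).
E = 17;  F = 4;  G = 2

Partials: r_u = (1, 0, 4), r_v = (0, 1, 1). As functions of (u, v):
  E = r_u · r_u = 17,
  F = r_u · r_v = 4,
  G = r_v · r_v = 2.
Evaluating at (u, v) = (5/2, 3): E = 17, F = 4, G = 2.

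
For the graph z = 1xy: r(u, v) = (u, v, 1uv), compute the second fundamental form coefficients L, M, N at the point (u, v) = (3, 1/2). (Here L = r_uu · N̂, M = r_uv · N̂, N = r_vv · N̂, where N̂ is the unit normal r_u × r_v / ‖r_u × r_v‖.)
L = 0;  M = 2*sqrt(41)/41;  N = 0

Compute the unit normal N̂(u, v) = (-v/sqrt(u^2 + v^2 + 1), -u/sqrt(u^2 + v^2 + 1), 1/sqrt(u^2 + v^2 + 1)), and the second partials r_uu, r_uv, r_vv. Take dot products:
  L(u, v) = r_uu · N̂ = 0,
  M(u, v) = r_uv · N̂ = 1/sqrt(u^2 + v^2 + 1),
  N(u, v) = r_vv · N̂ = 0.
Evaluating at (u, v) = (3, 1/2):
  L = 0, M = 2*sqrt(41)/41, N = 0.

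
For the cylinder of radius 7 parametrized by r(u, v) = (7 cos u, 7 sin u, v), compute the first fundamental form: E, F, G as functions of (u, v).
E = 49;  F = 0;  G = 1

Compute partials: r_u = (-7*sin(u), 7*cos(u), 0), r_v = (0, 0, 1). Then
  E = r_u · r_u = 49,
  F = r_u · r_v = 0,
  G = r_v · r_v = 1.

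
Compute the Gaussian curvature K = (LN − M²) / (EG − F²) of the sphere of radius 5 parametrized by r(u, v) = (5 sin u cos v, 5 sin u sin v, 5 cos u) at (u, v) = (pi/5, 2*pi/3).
K = 1/25

Coefficients of the first fundamental form: E = 25, F = 0, G = 25*sin(u)^2.
Coefficients of the second fundamental form: L = -5*sin(u)/Abs(sin(u)), M = 0, N = -5*sin(u)^3/Abs(sin(u)).
Assemble K = (LN − M²)/(EG − F²) = 1/25. At (u, v) = (pi/5, 2*pi/3): K = 1/25.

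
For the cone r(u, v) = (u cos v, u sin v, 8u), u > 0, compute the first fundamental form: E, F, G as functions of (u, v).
E = 65;  F = 0;  G = u^2

Compute partials: r_u = (cos(v), sin(v), 8), r_v = (-u*sin(v), u*cos(v), 0). Then
  E = r_u · r_u = 65,
  F = r_u · r_v = 0,
  G = r_v · r_v = u^2.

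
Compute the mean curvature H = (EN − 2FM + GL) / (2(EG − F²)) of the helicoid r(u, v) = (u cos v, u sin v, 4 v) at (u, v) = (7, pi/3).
H = 0

With E = 1, F = 0, G = u^2 + 16, L = 0, M = -4/sqrt(u^2 + 16), N = 0, assemble
  H = (EN − 2FM + GL) / (2(EG − F²)) = 0.
At (u, v) = (7, pi/3): H = 0.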